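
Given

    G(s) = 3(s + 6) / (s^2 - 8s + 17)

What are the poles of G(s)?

The poles are the roots of the denominator s^2 - 8s + 17 = 0.
Using the quadratic formula: s = (8 ± √(-4))/2 = 4 ± 1j.

s = 4 ± j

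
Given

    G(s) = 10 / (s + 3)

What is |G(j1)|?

|G(j1)| ≈ 3.162

Substitute s = j1: numerator = 10, denominator = 3 + j1.
|G(j1)| = |10| / |3 + j1| = 10 / 3.1623 ≈ 3.162.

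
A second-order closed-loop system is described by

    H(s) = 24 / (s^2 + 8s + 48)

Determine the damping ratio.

ζ ≈ 0.5774

Compare the denominator to the standard form s^2 + 2ζωₙs + ωₙ².
ωₙ² = 48, so ωₙ = √48 ≈ 6.928 rad/s.
2ζωₙ = 8, so ζ = 8/(2·√48) ≈ 0.5774.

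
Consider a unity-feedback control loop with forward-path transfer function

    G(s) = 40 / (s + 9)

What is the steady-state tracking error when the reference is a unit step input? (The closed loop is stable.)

G(s) has no poles at the origin.
This is a Type 0 system. Kp = lim_{s→0} G(s) = 40/9.
e_ss = 1/(1 + Kp) = 1/(1 + 40/9) = 9/49 ≈ 0.1837.

e_ss = 0.1837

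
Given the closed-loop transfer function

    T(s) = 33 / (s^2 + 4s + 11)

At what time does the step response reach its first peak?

t_p ≈ 1.187 s

Comparing s^2 + 4s + 11 to s^2 + 2ζωₙs + ωₙ²: ωₙ = √11 ≈ 3.317 rad/s and ζ = 4/(2·√11) ≈ 0.6030.
ζωₙ = 4/2 = 2, so ω_d = ωₙ√(1−ζ²) = √(ωₙ² − (ζωₙ)²) = √(11 − 2²) = √7 ≈ 2.646 rad/s.
t_p = π/ω_d = π/2.646 ≈ 1.187 s.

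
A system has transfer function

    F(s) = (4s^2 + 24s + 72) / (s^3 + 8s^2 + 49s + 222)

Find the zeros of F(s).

Set the numerator to zero: 4s^2 + 24s + 72 = 0, i.e. 4·(s^2 + 6s + 18) = 0.
Factoring: (s^2 + 6s + 18) = 0.

s = -3 ± 3j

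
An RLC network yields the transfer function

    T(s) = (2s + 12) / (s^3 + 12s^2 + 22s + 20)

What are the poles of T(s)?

The poles are the roots of the denominator s^3 + 12s^2 + 22s + 20 = 0.
Trying s = -10: the polynomial evaluates to 0, so (s + 10) is a factor.
Dividing out leaves s^2 + 2s + 2 = 0.
The quadratic formula then gives s = -1 ± 1j.

s = -1 + j, -1 - j, -10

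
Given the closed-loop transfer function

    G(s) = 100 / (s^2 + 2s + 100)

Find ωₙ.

ωₙ = 10 rad/s

Compare the denominator to the standard form s^2 + 2ζωₙs + ωₙ².
ωₙ² = 100, so ωₙ = 10 rad/s.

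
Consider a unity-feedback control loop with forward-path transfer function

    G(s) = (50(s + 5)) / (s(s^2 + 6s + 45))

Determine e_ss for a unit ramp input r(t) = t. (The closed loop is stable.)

G(s) has one pole at the origin.
This is a Type 1 system. Kv = lim_{s→0} s·G(s) = 250/45 = 50/9.
e_ss = 1/Kv = 1/(50/9) = 9/50 ≈ 0.1800.

e_ss = 0.1800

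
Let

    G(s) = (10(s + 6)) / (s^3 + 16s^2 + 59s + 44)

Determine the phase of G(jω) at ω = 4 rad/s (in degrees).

∠G(j4) ≈ -107.3°

At s = j4: numerator = 60 + j40, denominator = -212 + j172.
∠G = ∠num − ∠den = 33.690° − (140.95°) = -107.3°.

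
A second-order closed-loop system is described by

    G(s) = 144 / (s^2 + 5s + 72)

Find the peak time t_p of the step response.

Comparing s^2 + 5s + 72 to s^2 + 2ζωₙs + ωₙ²: ωₙ = √72 ≈ 8.485 rad/s and ζ = 5/(2·√72) ≈ 0.2946.
ζωₙ = 5/2 = 2.5, so ω_d = ωₙ√(1−ζ²) = √(ωₙ² − (ζωₙ)²) = √(72 − 2.5²) = √65.75 ≈ 8.109 rad/s.
t_p = π/ω_d = π/8.109 ≈ 0.3874 s.

t_p ≈ 0.3874 s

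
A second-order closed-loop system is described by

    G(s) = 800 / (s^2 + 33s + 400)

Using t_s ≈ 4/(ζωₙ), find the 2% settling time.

Comparing s^2 + 33s + 400 to s^2 + 2ζωₙs + ωₙ²: ωₙ = 20 rad/s and ζ = 33/(2·20) = 0.825.
ζωₙ = 33/2 = 16.5, so t_s ≈ 4/(ζωₙ) = 4/16.5 ≈ 0.2424 s.

t_s ≈ 0.2424 s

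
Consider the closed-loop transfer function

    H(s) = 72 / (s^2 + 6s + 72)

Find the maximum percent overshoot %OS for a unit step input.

%OS ≈ 30.5%

Comparing s^2 + 6s + 72 to s^2 + 2ζωₙs + ωₙ²: ωₙ = √72 ≈ 8.485 rad/s and ζ = 6/(2·√72) ≈ 0.3536.
%OS = 100·exp(−πζ/√(1−ζ²)) = 100·exp(−π·0.3536/√(1−0.3536²)) ≈ 30.5%.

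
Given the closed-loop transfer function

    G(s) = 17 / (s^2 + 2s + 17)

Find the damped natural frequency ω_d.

Comparing s^2 + 2s + 17 to s^2 + 2ζωₙs + ωₙ²: ωₙ = √17 ≈ 4.123 rad/s and ζ = 2/(2·√17) ≈ 0.2425.
ζωₙ = 2/2 = 1, so ω_d = ωₙ√(1−ζ²) = √(ωₙ² − (ζωₙ)²) = √(17 − 1²) = √16 = 4 rad/s.

ω_d = 4 rad/s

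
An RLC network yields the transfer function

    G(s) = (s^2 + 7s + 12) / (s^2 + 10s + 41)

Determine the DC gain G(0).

Set s = 0: G(0) = (12) / (41) = 12/41.

G(0) = 12/41 ≈ 0.2927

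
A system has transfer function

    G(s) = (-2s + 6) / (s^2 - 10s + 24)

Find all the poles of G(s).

The poles are the roots of the denominator s^2 - 10s + 24 = 0.
Factoring: (s - 6)(s - 4) = 0, so s = 6 and s = 4.

s = 6, 4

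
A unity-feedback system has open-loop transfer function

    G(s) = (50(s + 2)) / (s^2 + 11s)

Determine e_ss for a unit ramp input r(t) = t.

G(s) has one pole at the origin.
This is a Type 1 system. Kv = lim_{s→0} s·G(s) = 100/11.
e_ss = 1/Kv = 1/(100/11) = 11/100 ≈ 0.1100.

e_ss = 0.1100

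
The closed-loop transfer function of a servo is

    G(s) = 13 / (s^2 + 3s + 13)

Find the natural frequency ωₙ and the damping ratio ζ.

Compare the denominator to the standard form s^2 + 2ζωₙs + ωₙ².
ωₙ² = 13, so ωₙ = √13 ≈ 3.606 rad/s.
2ζωₙ = 3, so ζ = 3/(2·√13) ≈ 0.4160.
With ζ = 0.4160 the response is underdamped.

ωₙ ≈ 3.606 rad/s, ζ ≈ 0.4160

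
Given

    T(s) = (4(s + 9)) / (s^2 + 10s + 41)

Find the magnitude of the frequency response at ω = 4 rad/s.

|T(j4)| ≈ 0.8352

Substitute s = j4: numerator = 36 + j16, denominator = 25 + j40.
|T(j4)| = |36 + j16| / |25 + j40| = 39.395 / 47.170 ≈ 0.8352.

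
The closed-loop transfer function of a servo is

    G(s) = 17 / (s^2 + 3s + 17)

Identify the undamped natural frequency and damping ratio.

Compare the denominator to the standard form s^2 + 2ζωₙs + ωₙ².
ωₙ² = 17, so ωₙ = √17 ≈ 4.123 rad/s.
2ζωₙ = 3, so ζ = 3/(2·√17) ≈ 0.3638.
With ζ = 0.3638 the response is underdamped.

ωₙ ≈ 4.123 rad/s, ζ ≈ 0.3638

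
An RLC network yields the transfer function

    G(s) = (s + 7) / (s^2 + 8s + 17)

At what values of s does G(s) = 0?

Set the numerator to zero: s + 7 = 0.
So s = -7.

s = -7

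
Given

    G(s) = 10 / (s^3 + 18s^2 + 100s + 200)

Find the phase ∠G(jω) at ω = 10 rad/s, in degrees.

At s = j10: numerator = 10, denominator = -1600.
∠G = ∠num − ∠den = 0° − (180°) = -180°, which wraps to 180°.

∠G(j10) ≈ 180°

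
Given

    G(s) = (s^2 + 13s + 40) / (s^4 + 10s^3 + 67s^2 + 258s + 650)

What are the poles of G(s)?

The poles are the roots of the denominator s^4 + 10s^3 + 67s^2 + 258s + 650 = 0.
No real roots exist; factor into two real quadratics: (s^2 + 8s + 25)(s^2 + 2s + 26) = 0.
Each quadratic gives a conjugate pair via the quadratic formula.

s = -4 ± 3j, -1 ± 5j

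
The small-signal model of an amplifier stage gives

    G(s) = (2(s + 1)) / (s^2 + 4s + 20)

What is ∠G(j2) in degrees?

At s = j2: numerator = 2 + j4, denominator = 16 + j8.
∠G = ∠num − ∠den = 63.435° − (26.565°) = 36.87°.

∠G(j2) ≈ 36.87°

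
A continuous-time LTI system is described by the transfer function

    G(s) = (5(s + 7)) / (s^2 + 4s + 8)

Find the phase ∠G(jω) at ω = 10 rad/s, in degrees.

∠G(j10) ≈ -101.5°

At s = j10: numerator = 35 + j50, denominator = -92 + j40.
∠G = ∠num − ∠den = 55.008° − (156.50°) = -101.5°.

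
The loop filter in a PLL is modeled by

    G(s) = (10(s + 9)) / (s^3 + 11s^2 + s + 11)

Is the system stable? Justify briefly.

marginally stable

The denominator s^3 + 11s^2 + s + 11 factors as (s^2 + 1)(s + 11), giving poles at s = ±j, -11.
Since the simple pole(s) at s = ±j lie on the jω-axis with none in the right half-plane, the system is marginally stable.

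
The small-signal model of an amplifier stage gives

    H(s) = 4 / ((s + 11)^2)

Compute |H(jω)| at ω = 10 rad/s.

|H(j10)| ≈ 0.01810

Substitute s = j10: numerator = 4, denominator = 21 + j220.
|H(j10)| = |4| / |21 + j220| = 4 / 221 ≈ 0.01810.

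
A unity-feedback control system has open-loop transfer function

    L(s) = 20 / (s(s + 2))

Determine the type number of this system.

Type 1

The denominator has 1 factor of s at the origin (free integrator), so this is a Type 1 system.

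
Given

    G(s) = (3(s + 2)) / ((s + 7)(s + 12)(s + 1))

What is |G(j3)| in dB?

|G(j3)|_dB ≈ -28.8 dB

Substitute s = j3: numerator = 6 + j9, denominator = -96 + j282.
|G(j3)| = |6 + j9| / |-96 + j282| = 10.817 / 297.89 ≈ 0.03631.
In decibels: 20·log₁₀(0.03631) ≈ -28.8 dB.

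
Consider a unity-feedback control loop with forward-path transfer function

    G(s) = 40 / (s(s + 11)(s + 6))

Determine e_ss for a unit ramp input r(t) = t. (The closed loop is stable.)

G(s) has one pole at the origin.
This is a Type 1 system. Kv = lim_{s→0} s·G(s) = 40/66 = 20/33.
e_ss = 1/Kv = 1/(20/33) = 33/20 ≈ 1.650.

e_ss = 1.650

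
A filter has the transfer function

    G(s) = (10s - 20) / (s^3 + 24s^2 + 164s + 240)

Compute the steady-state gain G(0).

G(0) = -1/12 ≈ -0.08333

Set s = 0: G(0) = (-20) / (240) = -1/12.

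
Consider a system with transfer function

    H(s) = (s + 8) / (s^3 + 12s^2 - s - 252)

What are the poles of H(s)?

s = -9, -7, 4

The poles are the roots of the denominator s^3 + 12s^2 - s - 252 = 0.
Trying s = -9: the polynomial evaluates to 0, so (s + 9) is a factor.
Dividing out leaves s^2 + 3s - 28 = 0.
Factoring the quadratic: (s + 7)(s - 4) = 0.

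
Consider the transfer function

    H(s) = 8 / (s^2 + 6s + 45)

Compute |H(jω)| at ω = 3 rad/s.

|H(j3)| ≈ 0.1988

Substitute s = j3: numerator = 8, denominator = 36 + j18.
|H(j3)| = |8| / |36 + j18| = 8 / 40.249 ≈ 0.1988.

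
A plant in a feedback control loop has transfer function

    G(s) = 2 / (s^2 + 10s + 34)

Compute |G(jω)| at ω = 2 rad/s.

Substitute s = j2: numerator = 2, denominator = 30 + j20.
|G(j2)| = |2| / |30 + j20| = 2 / 36.056 ≈ 0.05547.

|G(j2)| ≈ 0.05547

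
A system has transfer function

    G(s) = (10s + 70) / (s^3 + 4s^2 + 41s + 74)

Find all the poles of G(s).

The poles are the roots of the denominator s^3 + 4s^2 + 41s + 74 = 0.
Trying s = -2: the polynomial evaluates to 0, so (s + 2) is a factor.
Dividing out leaves s^2 + 2s + 37 = 0.
The quadratic formula then gives s = -1 ± 6j.

s = -1 + 6j, -1 - 6j, -2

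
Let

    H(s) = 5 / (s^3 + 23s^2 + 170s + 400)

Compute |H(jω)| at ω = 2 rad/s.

Substitute s = j2: numerator = 5, denominator = 308 + j332.
|H(j2)| = |5| / |308 + j332| = 5 / 452.87 ≈ 0.01104.

|H(j2)| ≈ 0.01104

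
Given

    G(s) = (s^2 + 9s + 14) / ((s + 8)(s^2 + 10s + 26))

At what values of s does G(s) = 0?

Set the numerator to zero: s^2 + 9s + 14 = 0.
Factoring: (s + 2)(s + 7) = 0.

s = -2, -7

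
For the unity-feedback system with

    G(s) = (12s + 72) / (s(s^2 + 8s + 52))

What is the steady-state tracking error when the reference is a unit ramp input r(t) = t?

G(s) has one pole at the origin.
This is a Type 1 system. Kv = lim_{s→0} s·G(s) = 72/52 = 18/13.
e_ss = 1/Kv = 1/(18/13) = 13/18 ≈ 0.7222.

e_ss = 0.7222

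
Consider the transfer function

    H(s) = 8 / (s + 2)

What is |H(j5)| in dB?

|H(j5)|_dB ≈ 3.44 dB

Substitute s = j5: numerator = 8, denominator = 2 + j5.
|H(j5)| = |8| / |2 + j5| = 8 / 5.3852 ≈ 1.486.
In decibels: 20·log₁₀(1.486) ≈ 3.44 dB.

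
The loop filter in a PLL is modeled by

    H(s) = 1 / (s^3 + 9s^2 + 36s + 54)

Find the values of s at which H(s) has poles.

s = -3, -3 + 3j, -3 - 3j

The poles are the roots of the denominator s^3 + 9s^2 + 36s + 54 = 0.
Trying s = -3: the polynomial evaluates to 0, so (s + 3) is a factor.
Dividing out leaves s^2 + 6s + 18 = 0.
The quadratic formula then gives s = -3 ± 3j.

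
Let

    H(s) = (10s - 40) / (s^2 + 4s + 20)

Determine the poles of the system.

The poles are the roots of the denominator s^2 + 4s + 20 = 0.
Using the quadratic formula: s = (-4 ± √(-64))/2 = -2 ± 4j.

s = -2 + 4j, -2 - 4j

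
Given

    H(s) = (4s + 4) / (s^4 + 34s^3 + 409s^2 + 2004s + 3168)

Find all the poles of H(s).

s = -3, -12, -8, -11

The poles are the roots of the denominator s^4 + 34s^3 + 409s^2 + 2004s + 3168 = 0.
Trying s = -3: the polynomial evaluates to 0, so (s + 3) is a factor.
Dividing out leaves s^3 + 31s^2 + 316s + 1056 = 0.
This factors further as (s + 12)(s + 8)(s + 11) = 0.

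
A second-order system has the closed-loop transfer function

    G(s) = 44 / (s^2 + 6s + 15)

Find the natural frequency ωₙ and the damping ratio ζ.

ωₙ ≈ 3.873 rad/s, ζ ≈ 0.7746

Compare the denominator to the standard form s^2 + 2ζωₙs + ωₙ².
ωₙ² = 15, so ωₙ = √15 ≈ 3.873 rad/s.
2ζωₙ = 6, so ζ = 6/(2·√15) ≈ 0.7746.
With ζ = 0.7746 the response is underdamped.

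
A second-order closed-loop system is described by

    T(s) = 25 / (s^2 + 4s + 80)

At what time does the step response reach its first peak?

t_p ≈ 0.3604 s

Comparing s^2 + 4s + 80 to s^2 + 2ζωₙs + ωₙ²: ωₙ = √80 ≈ 8.944 rad/s and ζ = 4/(2·√80) ≈ 0.2236.
ζωₙ = 4/2 = 2, so ω_d = ωₙ√(1−ζ²) = √(ωₙ² − (ζωₙ)²) = √(80 − 2²) = √76 ≈ 8.718 rad/s.
t_p = π/ω_d = π/8.718 ≈ 0.3604 s.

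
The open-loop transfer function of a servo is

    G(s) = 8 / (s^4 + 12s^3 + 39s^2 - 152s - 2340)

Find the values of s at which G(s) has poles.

s = -4 ± 6j, 5, -9

The poles are the roots of the denominator s^4 + 12s^3 + 39s^2 - 152s - 2340 = 0.
Trying s = 5: the polynomial evaluates to 0, so (s - 5) is a factor.
Dividing out leaves s^3 + 17s^2 + 124s + 468 = 0.
This factors further as (s^2 + 8s + 52)(s + 9) = 0.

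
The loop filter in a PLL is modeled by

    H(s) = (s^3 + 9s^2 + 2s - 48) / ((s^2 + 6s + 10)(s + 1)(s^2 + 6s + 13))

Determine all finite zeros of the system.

Set the numerator to zero: s^3 + 9s^2 + 2s - 48 = 0.
Factoring: (s + 3)(s - 2)(s + 8) = 0.

s = -3, 2, -8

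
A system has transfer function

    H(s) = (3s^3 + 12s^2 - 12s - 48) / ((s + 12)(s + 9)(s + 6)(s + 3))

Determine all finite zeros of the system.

s = -4, -2, 2

Set the numerator to zero: 3s^3 + 12s^2 - 12s - 48 = 0, i.e. 3·(s^3 + 4s^2 - 4s - 16) = 0.
Factoring: (s + 4)(s + 2)(s - 2) = 0.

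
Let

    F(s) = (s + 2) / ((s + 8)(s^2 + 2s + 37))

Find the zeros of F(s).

Set the numerator to zero: s + 2 = 0.
So s = -2.

s = -2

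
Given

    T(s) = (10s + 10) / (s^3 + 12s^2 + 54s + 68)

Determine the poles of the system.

s = -5 ± 3j, -2

The poles are the roots of the denominator s^3 + 12s^2 + 54s + 68 = 0.
Trying s = -2: the polynomial evaluates to 0, so (s + 2) is a factor.
Dividing out leaves s^2 + 10s + 34 = 0.
The quadratic formula then gives s = -5 ± 3j.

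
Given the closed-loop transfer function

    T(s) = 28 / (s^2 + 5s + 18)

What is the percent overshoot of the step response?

Comparing s^2 + 5s + 18 to s^2 + 2ζωₙs + ωₙ²: ωₙ = √18 ≈ 4.243 rad/s and ζ = 5/(2·√18) ≈ 0.5893.
%OS = 100·exp(−πζ/√(1−ζ²)) = 100·exp(−π·0.5893/√(1−0.5893²)) ≈ 10.1%.

%OS ≈ 10.1%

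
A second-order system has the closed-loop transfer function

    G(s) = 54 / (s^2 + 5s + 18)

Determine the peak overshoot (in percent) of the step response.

%OS ≈ 10.1%

Comparing s^2 + 5s + 18 to s^2 + 2ζωₙs + ωₙ²: ωₙ = √18 ≈ 4.243 rad/s and ζ = 5/(2·√18) ≈ 0.5893.
%OS = 100·exp(−πζ/√(1−ζ²)) = 100·exp(−π·0.5893/√(1−0.5893²)) ≈ 10.1%.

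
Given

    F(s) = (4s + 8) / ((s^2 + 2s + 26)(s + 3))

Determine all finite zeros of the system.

s = -2

Set the numerator to zero: 4s + 8 = 0, i.e. 4·(s + 2) = 0.
So s = -2.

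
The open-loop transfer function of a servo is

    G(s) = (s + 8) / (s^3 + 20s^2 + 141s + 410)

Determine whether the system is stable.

The denominator s^3 + 20s^2 + 141s + 410 factors as (s + 10)(s^2 + 10s + 41), giving poles at s = -10, -5 + 4j, -5 - 4j.
Since all poles lie strictly in the left half-plane, the system is stable.

stable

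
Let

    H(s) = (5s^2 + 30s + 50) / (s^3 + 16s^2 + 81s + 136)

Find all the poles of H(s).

The poles are the roots of the denominator s^3 + 16s^2 + 81s + 136 = 0.
Trying s = -8: the polynomial evaluates to 0, so (s + 8) is a factor.
Dividing out leaves s^2 + 8s + 17 = 0.
The quadratic formula then gives s = -4 ± 1j.

s = -4 ± j, -8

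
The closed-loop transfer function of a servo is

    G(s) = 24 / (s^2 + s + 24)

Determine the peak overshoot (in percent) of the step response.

%OS ≈ 72.4%

Comparing s^2 + s + 24 to s^2 + 2ζωₙs + ωₙ²: ωₙ = √24 ≈ 4.899 rad/s and ζ = 1/(2·√24) ≈ 0.1021.
%OS = 100·exp(−πζ/√(1−ζ²)) = 100·exp(−π·0.1021/√(1−0.1021²)) ≈ 72.4%.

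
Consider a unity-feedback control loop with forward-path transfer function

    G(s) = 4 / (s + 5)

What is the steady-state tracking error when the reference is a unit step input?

G(s) has no poles at the origin.
This is a Type 0 system. Kp = lim_{s→0} G(s) = 4/5.
e_ss = 1/(1 + Kp) = 1/(1 + 4/5) = 5/9 ≈ 0.5556.

e_ss = 0.5556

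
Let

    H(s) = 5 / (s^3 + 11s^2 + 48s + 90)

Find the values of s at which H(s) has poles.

The poles are the roots of the denominator s^3 + 11s^2 + 48s + 90 = 0.
Trying s = -5: the polynomial evaluates to 0, so (s + 5) is a factor.
Dividing out leaves s^2 + 6s + 18 = 0.
The quadratic formula then gives s = -3 ± 3j.

s = -3 + 3j, -3 - 3j, -5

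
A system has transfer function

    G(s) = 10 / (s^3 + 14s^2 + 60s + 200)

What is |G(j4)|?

Substitute s = j4: numerator = 10, denominator = -24 + j176.
|G(j4)| = |10| / |-24 + j176| = 10 / 177.63 ≈ 0.05630.

|G(j4)| ≈ 0.05630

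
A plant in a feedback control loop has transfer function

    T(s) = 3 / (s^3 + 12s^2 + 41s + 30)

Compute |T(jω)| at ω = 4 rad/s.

Substitute s = j4: numerator = 3, denominator = -162 + j100.
|T(j4)| = |3| / |-162 + j100| = 3 / 190.38 ≈ 0.01576.

|T(j4)| ≈ 0.01576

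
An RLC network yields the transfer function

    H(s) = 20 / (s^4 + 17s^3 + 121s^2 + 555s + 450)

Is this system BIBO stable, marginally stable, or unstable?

stable

The denominator s^4 + 17s^3 + 121s^2 + 555s + 450 factors as (s + 1)(s + 10)(s^2 + 6s + 45), giving poles at s = -1, -10, -3 + 6j, -3 - 6j.
Since all poles lie strictly in the left half-plane, the system is stable.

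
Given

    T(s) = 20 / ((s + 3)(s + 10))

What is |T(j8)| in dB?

Substitute s = j8: numerator = 20, denominator = -34 + j104.
|T(j8)| = |20| / |-34 + j104| = 20 / 109.42 ≈ 0.1828.
In decibels: 20·log₁₀(0.1828) ≈ -14.8 dB.

|T(j8)|_dB ≈ -14.8 dB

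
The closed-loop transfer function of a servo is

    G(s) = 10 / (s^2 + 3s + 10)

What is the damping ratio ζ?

ζ ≈ 0.4743

Compare the denominator to the standard form s^2 + 2ζωₙs + ωₙ².
ωₙ² = 10, so ωₙ = √10 ≈ 3.162 rad/s.
2ζωₙ = 3, so ζ = 3/(2·√10) ≈ 0.4743.
With ζ = 0.4743 the response is underdamped.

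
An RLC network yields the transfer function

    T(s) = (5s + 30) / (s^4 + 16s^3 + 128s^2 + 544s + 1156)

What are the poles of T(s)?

s = -3 + 5j, -3 - 5j, -5 + 3j, -5 - 3j

The poles are the roots of the denominator s^4 + 16s^3 + 128s^2 + 544s + 1156 = 0.
No real roots exist; factor into two real quadratics: (s^2 + 6s + 34)(s^2 + 10s + 34) = 0.
Each quadratic gives a conjugate pair via the quadratic formula.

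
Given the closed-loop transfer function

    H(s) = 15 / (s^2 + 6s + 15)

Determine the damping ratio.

ζ ≈ 0.7746

Compare the denominator to the standard form s^2 + 2ζωₙs + ωₙ².
ωₙ² = 15, so ωₙ = √15 ≈ 3.873 rad/s.
2ζωₙ = 6, so ζ = 6/(2·√15) ≈ 0.7746.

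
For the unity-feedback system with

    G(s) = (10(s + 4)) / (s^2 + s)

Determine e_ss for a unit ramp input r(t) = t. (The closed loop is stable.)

e_ss = 0.02500

G(s) has one pole at the origin.
This is a Type 1 system. Kv = lim_{s→0} s·G(s) = 40/1.
e_ss = 1/Kv = 1/(40) = 1/40 ≈ 0.02500.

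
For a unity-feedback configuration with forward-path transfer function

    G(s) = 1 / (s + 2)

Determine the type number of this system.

Type 0

The denominator has no factor of s at the origin — no free integrator — so this is a Type 0 system.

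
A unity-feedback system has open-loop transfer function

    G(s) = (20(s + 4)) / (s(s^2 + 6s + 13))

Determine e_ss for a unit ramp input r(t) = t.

G(s) has one pole at the origin.
This is a Type 1 system. Kv = lim_{s→0} s·G(s) = 80/13.
e_ss = 1/Kv = 1/(80/13) = 13/80 ≈ 0.1625.

e_ss = 0.1625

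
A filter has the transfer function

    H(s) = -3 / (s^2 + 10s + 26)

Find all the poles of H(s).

The poles are the roots of the denominator s^2 + 10s + 26 = 0.
Using the quadratic formula: s = (-10 ± √(-4))/2 = -5 ± 1j.

s = -5 + j, -5 - j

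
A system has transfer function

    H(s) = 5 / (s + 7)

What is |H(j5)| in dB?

Substitute s = j5: numerator = 5, denominator = 7 + j5.
|H(j5)| = |5| / |7 + j5| = 5 / 8.6023 ≈ 0.5812.
In decibels: 20·log₁₀(0.5812) ≈ -4.71 dB.

|H(j5)|_dB ≈ -4.71 dB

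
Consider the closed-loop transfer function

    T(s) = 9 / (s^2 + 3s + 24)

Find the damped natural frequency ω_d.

ω_d ≈ 4.664 rad/s

Comparing s^2 + 3s + 24 to s^2 + 2ζωₙs + ωₙ²: ωₙ = √24 ≈ 4.899 rad/s and ζ = 3/(2·√24) ≈ 0.3062.
ζωₙ = 3/2 = 1.5, so ω_d = ωₙ√(1−ζ²) = √(ωₙ² − (ζωₙ)²) = √(24 − 1.5²) = √21.75 ≈ 4.664 rad/s.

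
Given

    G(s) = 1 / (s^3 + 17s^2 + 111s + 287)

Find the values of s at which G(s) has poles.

The poles are the roots of the denominator s^3 + 17s^2 + 111s + 287 = 0.
Trying s = -7: the polynomial evaluates to 0, so (s + 7) is a factor.
Dividing out leaves s^2 + 10s + 41 = 0.
The quadratic formula then gives s = -5 ± 4j.

s = -5 + 4j, -5 - 4j, -7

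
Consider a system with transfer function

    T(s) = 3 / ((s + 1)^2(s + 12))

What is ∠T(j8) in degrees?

∠T(j8) ≈ 160.6°

At s = j8: numerator = 3, denominator = -884 - j312.
∠T = ∠num − ∠den = 0° − (-160.56°) = 160.6°.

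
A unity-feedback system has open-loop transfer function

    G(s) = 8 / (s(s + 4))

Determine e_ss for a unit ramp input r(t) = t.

e_ss = 0.5000

G(s) has one pole at the origin.
This is a Type 1 system. Kv = lim_{s→0} s·G(s) = 8/4 = 2.
e_ss = 1/Kv = 1/(2) = 1/2 ≈ 0.5000.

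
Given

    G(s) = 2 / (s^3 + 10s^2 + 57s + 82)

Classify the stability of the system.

The denominator s^3 + 10s^2 + 57s + 82 factors as (s + 2)(s^2 + 8s + 41), giving poles at s = -2, -4 ± 5j.
Since all poles lie strictly in the left half-plane, the system is stable.

stable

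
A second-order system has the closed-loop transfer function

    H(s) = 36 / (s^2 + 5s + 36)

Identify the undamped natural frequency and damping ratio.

Compare the denominator to the standard form s^2 + 2ζωₙs + ωₙ².
ωₙ² = 36, so ωₙ = 6 rad/s.
2ζωₙ = 5, so ζ = 5/(2·6) ≈ 0.4167.
With ζ = 0.4167 the response is underdamped.

ωₙ = 6 rad/s, ζ ≈ 0.4167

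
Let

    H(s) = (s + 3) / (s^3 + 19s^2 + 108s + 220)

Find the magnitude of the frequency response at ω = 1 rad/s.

|H(j1)| ≈ 0.01389

Substitute s = j1: numerator = 3 + j1, denominator = 201 + j107.
|H(j1)| = |3 + j1| / |201 + j107| = 3.1623 / 227.71 ≈ 0.01389.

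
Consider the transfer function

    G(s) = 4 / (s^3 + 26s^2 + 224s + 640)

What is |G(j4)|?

|G(j4)| ≈ 0.004642

Substitute s = j4: numerator = 4, denominator = 224 + j832.
|G(j4)| = |4| / |224 + j832| = 4 / 861.63 ≈ 0.004642.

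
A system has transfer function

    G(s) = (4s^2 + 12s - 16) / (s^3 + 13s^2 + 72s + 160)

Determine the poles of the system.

The poles are the roots of the denominator s^3 + 13s^2 + 72s + 160 = 0.
Trying s = -5: the polynomial evaluates to 0, so (s + 5) is a factor.
Dividing out leaves s^2 + 8s + 32 = 0.
The quadratic formula then gives s = -4 ± 4j.

s = -5, -4 + 4j, -4 - 4j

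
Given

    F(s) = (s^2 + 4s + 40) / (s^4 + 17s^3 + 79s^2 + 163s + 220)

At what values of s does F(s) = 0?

s = -2 ± 6j

Set the numerator to zero: s^2 + 4s + 40 = 0.
Factoring: (s^2 + 4s + 40) = 0.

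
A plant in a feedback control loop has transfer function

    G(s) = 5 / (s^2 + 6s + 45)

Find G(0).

Set s = 0: G(0) = (5) / (45) = 1/9.

G(0) = 1/9 ≈ 0.1111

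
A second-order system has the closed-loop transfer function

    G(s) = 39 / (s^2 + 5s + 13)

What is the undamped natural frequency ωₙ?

Compare the denominator to the standard form s^2 + 2ζωₙs + ωₙ².
ωₙ² = 13, so ωₙ = √13 ≈ 3.606 rad/s.

ωₙ ≈ 3.606 rad/s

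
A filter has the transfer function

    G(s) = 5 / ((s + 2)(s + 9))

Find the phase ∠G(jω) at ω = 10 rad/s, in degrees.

At s = j10: numerator = 5, denominator = -82 + j110.
∠G = ∠num − ∠den = 0° − (126.70°) = -126.7°.

∠G(j10) ≈ -126.7°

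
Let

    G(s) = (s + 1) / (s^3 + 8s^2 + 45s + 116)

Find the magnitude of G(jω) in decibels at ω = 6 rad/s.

Substitute s = j6: numerator = 1 + j6, denominator = -172 + j54.
|G(j6)| = |1 + j6| / |-172 + j54| = 6.0828 / 180.28 ≈ 0.03374.
In decibels: 20·log₁₀(0.03374) ≈ -29.4 dB.

|G(j6)|_dB ≈ -29.4 dB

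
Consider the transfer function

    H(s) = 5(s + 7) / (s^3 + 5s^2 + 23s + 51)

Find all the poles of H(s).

s = -1 + 4j, -1 - 4j, -3

The poles are the roots of the denominator s^3 + 5s^2 + 23s + 51 = 0.
Trying s = -3: the polynomial evaluates to 0, so (s + 3) is a factor.
Dividing out leaves s^2 + 2s + 17 = 0.
The quadratic formula then gives s = -1 ± 4j.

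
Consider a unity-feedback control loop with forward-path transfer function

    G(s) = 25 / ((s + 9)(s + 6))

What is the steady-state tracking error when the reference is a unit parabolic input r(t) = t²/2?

e_ss = ∞

G(s) has no poles at the origin.
This is a Type 0 system; Ka = lim_{s→0} s^2·G(s) = 0, so the steady-state error for a parabola input is infinite.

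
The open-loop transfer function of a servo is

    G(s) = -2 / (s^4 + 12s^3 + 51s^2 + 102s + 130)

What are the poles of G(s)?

s = -1 ± 2j, -5 ± j

The poles are the roots of the denominator s^4 + 12s^3 + 51s^2 + 102s + 130 = 0.
No real roots exist; factor into two real quadratics: (s^2 + 2s + 5)(s^2 + 10s + 26) = 0.
Each quadratic gives a conjugate pair via the quadratic formula.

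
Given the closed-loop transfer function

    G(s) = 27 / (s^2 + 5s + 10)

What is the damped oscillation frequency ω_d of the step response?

Comparing s^2 + 5s + 10 to s^2 + 2ζωₙs + ωₙ²: ωₙ = √10 ≈ 3.162 rad/s and ζ = 5/(2·√10) ≈ 0.7906.
ζωₙ = 5/2 = 2.5, so ω_d = ωₙ√(1−ζ²) = √(ωₙ² − (ζωₙ)²) = √(10 − 2.5²) = √3.75 ≈ 1.936 rad/s.

ω_d ≈ 1.936 rad/s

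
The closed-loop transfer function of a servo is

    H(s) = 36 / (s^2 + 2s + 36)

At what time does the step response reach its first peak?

t_p ≈ 0.5310 s

Comparing s^2 + 2s + 36 to s^2 + 2ζωₙs + ωₙ²: ωₙ = 6 rad/s and ζ = 2/(2·6) ≈ 0.1667.
ζωₙ = 2/2 = 1, so ω_d = ωₙ√(1−ζ²) = √(ωₙ² − (ζωₙ)²) = √(36 − 1²) = √35 ≈ 5.916 rad/s.
t_p = π/ω_d = π/5.916 ≈ 0.5310 s.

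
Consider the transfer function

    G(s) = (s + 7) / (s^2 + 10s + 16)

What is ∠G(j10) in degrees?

∠G(j10) ≈ -75.02°

At s = j10: numerator = 7 + j10, denominator = -84 + j100.
∠G = ∠num − ∠den = 55.008° − (130.03°) = -75.02°.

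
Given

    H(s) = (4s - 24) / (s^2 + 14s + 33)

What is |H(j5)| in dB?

Substitute s = j5: numerator = -24 + j20, denominator = 8 + j70.
|H(j5)| = |-24 + j20| / |8 + j70| = 31.241 / 70.456 ≈ 0.4434.
In decibels: 20·log₁₀(0.4434) ≈ -7.06 dB.

|H(j5)|_dB ≈ -7.06 dB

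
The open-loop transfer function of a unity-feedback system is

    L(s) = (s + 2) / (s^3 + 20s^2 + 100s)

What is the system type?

Factor s from the denominator: s^3 + 20s^2 + 100s = s·(s^2 + 20s + 100).
There is 1 pole at the origin, so the system is Type 1.

Type 1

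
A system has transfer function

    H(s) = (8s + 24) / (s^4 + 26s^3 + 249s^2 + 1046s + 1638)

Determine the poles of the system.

s = -5 + j, -5 - j, -9, -7

The poles are the roots of the denominator s^4 + 26s^3 + 249s^2 + 1046s + 1638 = 0.
Trying s = -9: the polynomial evaluates to 0, so (s + 9) is a factor.
Dividing out leaves s^3 + 17s^2 + 96s + 182 = 0.
This factors further as (s^2 + 10s + 26)(s + 7) = 0.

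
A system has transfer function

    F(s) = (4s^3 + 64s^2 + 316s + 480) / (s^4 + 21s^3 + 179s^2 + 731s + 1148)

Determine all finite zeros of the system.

Set the numerator to zero: 4s^3 + 64s^2 + 316s + 480 = 0, i.e. 4·(s^3 + 16s^2 + 79s + 120) = 0.
Factoring: (s + 3)(s + 5)(s + 8) = 0.

s = -3, -5, -8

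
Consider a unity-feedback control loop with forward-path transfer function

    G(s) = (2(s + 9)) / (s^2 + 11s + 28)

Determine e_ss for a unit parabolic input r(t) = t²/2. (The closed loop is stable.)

G(s) has no poles at the origin.
This is a Type 0 system; Ka = lim_{s→0} s^2·G(s) = 0, so the steady-state error for a parabola input is infinite.

e_ss = ∞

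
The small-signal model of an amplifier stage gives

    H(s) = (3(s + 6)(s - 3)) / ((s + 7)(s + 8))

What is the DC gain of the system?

H(0) = -27/28 ≈ -0.9643

At s = 0 each factor (s + a) contributes a and each (s^2 + bs + c) contributes c.
H(0) = 3·(6) · (-3) / ((7) · (8)) = -54/56 = -27/28.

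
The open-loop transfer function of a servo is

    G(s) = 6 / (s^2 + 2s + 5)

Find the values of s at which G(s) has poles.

The poles are the roots of the denominator s^2 + 2s + 5 = 0.
Using the quadratic formula: s = (-2 ± √(-16))/2 = -1 ± 2j.

s = -1 ± 2j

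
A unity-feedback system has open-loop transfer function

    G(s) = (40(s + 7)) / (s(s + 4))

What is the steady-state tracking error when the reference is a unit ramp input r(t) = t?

G(s) has one pole at the origin.
This is a Type 1 system. Kv = lim_{s→0} s·G(s) = 280/4 = 70.
e_ss = 1/Kv = 1/(70) = 1/70 ≈ 0.01429.

e_ss = 0.01429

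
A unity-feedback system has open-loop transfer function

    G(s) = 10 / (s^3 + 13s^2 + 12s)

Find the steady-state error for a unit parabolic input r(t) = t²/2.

G(s) has one pole at the origin.
This is a Type 1 system; Ka = lim_{s→0} s^2·G(s) = 0, so the steady-state error for a parabola input is infinite.

e_ss = ∞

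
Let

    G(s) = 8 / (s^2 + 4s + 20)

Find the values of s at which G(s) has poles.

The poles are the roots of the denominator s^2 + 4s + 20 = 0.
Using the quadratic formula: s = (-4 ± √(-64))/2 = -2 ± 4j.

s = -2 ± 4j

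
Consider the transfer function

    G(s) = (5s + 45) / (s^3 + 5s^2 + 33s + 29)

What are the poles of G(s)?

The poles are the roots of the denominator s^3 + 5s^2 + 33s + 29 = 0.
Trying s = -1: the polynomial evaluates to 0, so (s + 1) is a factor.
Dividing out leaves s^2 + 4s + 29 = 0.
The quadratic formula then gives s = -2 ± 5j.

s = -1, -2 ± 5j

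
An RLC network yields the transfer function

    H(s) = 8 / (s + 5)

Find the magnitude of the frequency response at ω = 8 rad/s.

Substitute s = j8: numerator = 8, denominator = 5 + j8.
|H(j8)| = |8| / |5 + j8| = 8 / 9.4340 ≈ 0.8480.

|H(j8)| ≈ 0.8480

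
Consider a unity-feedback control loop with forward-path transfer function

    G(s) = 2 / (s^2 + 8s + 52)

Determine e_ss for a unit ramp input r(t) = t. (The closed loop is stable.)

e_ss = ∞

G(s) has no poles at the origin.
This is a Type 0 system; Kv = lim_{s→0} s·G(s) = 0, so the steady-state error for a ramp input is infinite.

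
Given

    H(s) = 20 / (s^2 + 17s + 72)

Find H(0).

H(0) = 5/18 ≈ 0.2778

Set s = 0: H(0) = (20) / (72) = 5/18.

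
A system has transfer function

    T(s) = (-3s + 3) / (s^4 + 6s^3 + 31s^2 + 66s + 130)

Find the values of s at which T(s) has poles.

The poles are the roots of the denominator s^4 + 6s^3 + 31s^2 + 66s + 130 = 0.
No real roots exist; factor into two real quadratics: (s^2 + 4s + 13)(s^2 + 2s + 10) = 0.
Each quadratic gives a conjugate pair via the quadratic formula.

s = -2 + 3j, -2 - 3j, -1 + 3j, -1 - 3j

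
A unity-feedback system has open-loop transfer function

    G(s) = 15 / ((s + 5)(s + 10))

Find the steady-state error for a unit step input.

G(s) has no poles at the origin.
This is a Type 0 system. Kp = lim_{s→0} G(s) = 15/50 = 3/10.
e_ss = 1/(1 + Kp) = 1/(1 + 3/10) = 10/13 ≈ 0.7692.

e_ss = 0.7692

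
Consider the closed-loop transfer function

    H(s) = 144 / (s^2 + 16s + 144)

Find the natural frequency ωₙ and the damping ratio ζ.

Compare the denominator to the standard form s^2 + 2ζωₙs + ωₙ².
ωₙ² = 144, so ωₙ = 12 rad/s.
2ζωₙ = 16, so ζ = 16/(2·12) ≈ 0.6667.

ωₙ = 12 rad/s, ζ ≈ 0.6667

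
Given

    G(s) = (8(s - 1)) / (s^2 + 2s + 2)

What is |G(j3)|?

|G(j3)| ≈ 2.744

Substitute s = j3: numerator = -8 + j24, denominator = -7 + j6.
|G(j3)| = |-8 + j24| / |-7 + j6| = 25.298 / 9.2195 ≈ 2.744.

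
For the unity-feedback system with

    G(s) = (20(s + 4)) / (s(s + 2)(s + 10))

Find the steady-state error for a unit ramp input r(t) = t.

e_ss = 0.2500

G(s) has one pole at the origin.
This is a Type 1 system. Kv = lim_{s→0} s·G(s) = 80/20 = 4.
e_ss = 1/Kv = 1/(4) = 1/4 ≈ 0.2500.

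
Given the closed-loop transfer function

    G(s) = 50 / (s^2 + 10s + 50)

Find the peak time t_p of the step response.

Comparing s^2 + 10s + 50 to s^2 + 2ζωₙs + ωₙ²: ωₙ = √50 ≈ 7.071 rad/s and ζ = 10/(2·√50) ≈ 0.7071.
ζωₙ = 10/2 = 5, so ω_d = ωₙ√(1−ζ²) = √(ωₙ² − (ζωₙ)²) = √(50 − 5²) = √25 = 5 rad/s.
t_p = π/ω_d = π/5 ≈ 0.6283 s.

t_p ≈ 0.6283 s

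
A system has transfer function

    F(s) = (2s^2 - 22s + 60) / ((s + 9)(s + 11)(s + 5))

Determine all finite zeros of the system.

Set the numerator to zero: 2s^2 - 22s + 60 = 0, i.e. 2·(s^2 - 11s + 30) = 0.
Factoring: (s - 5)(s - 6) = 0.

s = 5, 6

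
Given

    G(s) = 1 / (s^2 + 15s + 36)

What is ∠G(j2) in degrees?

At s = j2: numerator = 1, denominator = 32 + j30.
∠G = ∠num − ∠den = 0° − (43.152°) = -43.15°.

∠G(j2) ≈ -43.15°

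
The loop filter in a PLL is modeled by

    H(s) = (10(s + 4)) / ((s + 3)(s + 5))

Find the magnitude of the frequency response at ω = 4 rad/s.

|H(j4)| ≈ 1.767

Substitute s = j4: numerator = 40 + j40, denominator = -1 + j32.
|H(j4)| = |40 + j40| / |-1 + j32| = 56.569 / 32.016 ≈ 1.767.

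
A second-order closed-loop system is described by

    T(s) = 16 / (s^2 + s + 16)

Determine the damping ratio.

Compare the denominator to the standard form s^2 + 2ζωₙs + ωₙ².
ωₙ² = 16, so ωₙ = 4 rad/s.
2ζωₙ = 1, so ζ = 1/(2·4) = 0.125.

ζ = 0.125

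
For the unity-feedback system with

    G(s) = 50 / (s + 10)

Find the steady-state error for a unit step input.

e_ss = 0.1667

G(s) has no poles at the origin.
This is a Type 0 system. Kp = lim_{s→0} G(s) = 50/10 = 5.
e_ss = 1/(1 + Kp) = 1/(1 + 5) = 1/6 ≈ 0.1667.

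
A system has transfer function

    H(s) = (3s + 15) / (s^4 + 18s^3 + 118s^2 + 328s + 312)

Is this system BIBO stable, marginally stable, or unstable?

The denominator s^4 + 18s^3 + 118s^2 + 328s + 312 factors as (s^2 + 10s + 26)(s + 6)(s + 2), giving poles at s = -5 + j, -5 - j, -6, -2.
Since all poles lie strictly in the left half-plane, the system is stable.

stable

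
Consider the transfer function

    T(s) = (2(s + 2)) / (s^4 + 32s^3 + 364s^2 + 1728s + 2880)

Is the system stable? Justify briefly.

stable

The denominator s^4 + 32s^3 + 364s^2 + 1728s + 2880 factors as (s + 12)(s + 4)(s + 6)(s + 10), giving poles at s = -12, -4, -6, -10.
Since all poles lie strictly in the left half-plane, the system is stable.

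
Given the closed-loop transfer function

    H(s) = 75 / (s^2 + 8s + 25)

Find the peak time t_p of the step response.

Comparing s^2 + 8s + 25 to s^2 + 2ζωₙs + ωₙ²: ωₙ = 5 rad/s and ζ = 8/(2·5) = 0.8.
ζωₙ = 8/2 = 4, so ω_d = ωₙ√(1−ζ²) = √(ωₙ² − (ζωₙ)²) = √(25 − 4²) = √9 = 3 rad/s.
t_p = π/ω_d = π/3 ≈ 1.047 s.

t_p ≈ 1.047 s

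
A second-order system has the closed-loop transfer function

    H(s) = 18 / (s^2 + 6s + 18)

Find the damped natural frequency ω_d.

Comparing s^2 + 6s + 18 to s^2 + 2ζωₙs + ωₙ²: ωₙ = √18 ≈ 4.243 rad/s and ζ = 6/(2·√18) ≈ 0.7071.
ζωₙ = 6/2 = 3, so ω_d = ωₙ√(1−ζ²) = √(ωₙ² − (ζωₙ)²) = √(18 − 3²) = √9 = 3 rad/s.

ω_d = 3 rad/s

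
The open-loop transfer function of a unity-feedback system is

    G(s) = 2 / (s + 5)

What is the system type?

The denominator has no factor of s at the origin — no free integrator — so this is a Type 0 system.

Type 0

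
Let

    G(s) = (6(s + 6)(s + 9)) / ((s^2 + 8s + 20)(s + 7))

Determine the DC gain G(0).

At s = 0 each factor (s + a) contributes a and each (s^2 + bs + c) contributes c.
G(0) = 6·(6) · (9) / ((20) · (7)) = 324/140 = 81/35.

G(0) = 81/35 ≈ 2.314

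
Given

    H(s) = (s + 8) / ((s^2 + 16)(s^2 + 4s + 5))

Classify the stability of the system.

marginally stable

The poles can be read from the denominator factors: s = 4j, -4j, -2 + j, -2 - j.
Since the simple pole(s) at s = ±4j lie on the jω-axis with none in the right half-plane, the system is marginally stable.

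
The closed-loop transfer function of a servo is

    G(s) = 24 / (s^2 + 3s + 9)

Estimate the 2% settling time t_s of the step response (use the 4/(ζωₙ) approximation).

t_s ≈ 2.667 s

Comparing s^2 + 3s + 9 to s^2 + 2ζωₙs + ωₙ²: ωₙ = 3 rad/s and ζ = 3/(2·3) = 0.5.
ζωₙ = 3/2 = 1.5, so t_s ≈ 4/(ζωₙ) = 4/1.5 ≈ 2.667 s.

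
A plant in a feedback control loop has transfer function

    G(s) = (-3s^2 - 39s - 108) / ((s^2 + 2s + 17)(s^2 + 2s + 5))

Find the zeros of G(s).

Set the numerator to zero: -3s^2 - 39s - 108 = 0, i.e. -3·(s^2 + 13s + 36) = 0.
Factoring: (s + 9)(s + 4) = 0.

s = -9, -4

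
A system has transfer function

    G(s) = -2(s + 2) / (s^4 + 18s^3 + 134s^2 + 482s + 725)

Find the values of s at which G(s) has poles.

s = -5 + 2j, -5 - 2j, -4 + 3j, -4 - 3j

The poles are the roots of the denominator s^4 + 18s^3 + 134s^2 + 482s + 725 = 0.
No real roots exist; factor into two real quadratics: (s^2 + 10s + 29)(s^2 + 8s + 25) = 0.
Each quadratic gives a conjugate pair via the quadratic formula.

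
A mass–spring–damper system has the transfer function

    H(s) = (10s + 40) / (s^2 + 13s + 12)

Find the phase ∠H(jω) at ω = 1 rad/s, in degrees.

∠H(j1) ≈ -35.73°

At s = j1: numerator = 40 + j10, denominator = 11 + j13.
∠H = ∠num − ∠den = 14.036° − (49.764°) = -35.73°.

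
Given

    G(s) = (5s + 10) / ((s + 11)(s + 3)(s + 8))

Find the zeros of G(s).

Set the numerator to zero: 5s + 10 = 0, i.e. 5·(s + 2) = 0.
So s = -2.

s = -2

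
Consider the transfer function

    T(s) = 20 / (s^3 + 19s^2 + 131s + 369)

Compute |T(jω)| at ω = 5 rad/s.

|T(j5)| ≈ 0.03700

Substitute s = j5: numerator = 20, denominator = -106 + j530.
|T(j5)| = |20| / |-106 + j530| = 20 / 540.50 ≈ 0.03700.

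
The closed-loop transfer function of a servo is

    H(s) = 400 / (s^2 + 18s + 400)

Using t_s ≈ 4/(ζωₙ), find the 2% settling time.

t_s ≈ 0.4444 s

Comparing s^2 + 18s + 400 to s^2 + 2ζωₙs + ωₙ²: ωₙ = 20 rad/s and ζ = 18/(2·20) = 0.45.
ζωₙ = 18/2 = 9, so t_s ≈ 4/(ζωₙ) = 4/9 ≈ 0.4444 s.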